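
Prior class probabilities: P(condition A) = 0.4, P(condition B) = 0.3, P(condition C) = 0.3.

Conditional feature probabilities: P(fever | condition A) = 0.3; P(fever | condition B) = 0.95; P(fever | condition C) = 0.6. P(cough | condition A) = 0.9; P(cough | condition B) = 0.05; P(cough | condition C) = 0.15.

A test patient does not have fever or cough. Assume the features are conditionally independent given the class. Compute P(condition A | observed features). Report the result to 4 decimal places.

0.1941

condition A: 0.4 × (1−0.3) × (1−0.9) = 0.028
condition B: 0.3 × (1−0.95) × (1−0.05) = 0.01425
condition C: 0.3 × (1−0.6) × (1−0.15) = 0.102
P(condition A | x) = 0.028 / 0.14425 ≈ 0.1941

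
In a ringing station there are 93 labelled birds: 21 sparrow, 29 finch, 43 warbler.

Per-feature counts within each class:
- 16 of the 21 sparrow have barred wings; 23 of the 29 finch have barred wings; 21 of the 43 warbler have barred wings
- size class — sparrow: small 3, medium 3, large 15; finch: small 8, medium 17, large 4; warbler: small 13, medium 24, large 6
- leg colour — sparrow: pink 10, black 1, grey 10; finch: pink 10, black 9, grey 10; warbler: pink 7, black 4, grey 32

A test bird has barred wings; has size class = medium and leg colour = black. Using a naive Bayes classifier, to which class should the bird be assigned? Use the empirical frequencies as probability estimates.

sparrow: (21/93) × (16/21) × (3/21) × (1/21) ≈ 0.00117036
finch: (29/93) × (23/29) × (17/29) × (9/29) ≈ 0.0449925
warbler: (43/93) × (21/43) × (24/43) × (4/43) ≈ 0.0117239
Highest score → finch.

finch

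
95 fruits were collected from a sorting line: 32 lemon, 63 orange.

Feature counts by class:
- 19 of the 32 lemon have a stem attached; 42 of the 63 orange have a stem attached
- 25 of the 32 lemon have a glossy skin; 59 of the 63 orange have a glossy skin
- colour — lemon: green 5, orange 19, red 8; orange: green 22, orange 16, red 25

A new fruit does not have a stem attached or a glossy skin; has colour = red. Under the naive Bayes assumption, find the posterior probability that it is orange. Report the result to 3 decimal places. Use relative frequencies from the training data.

0.427

lemon: (32/95) × (13/32) × (7/32) × (8/32) ≈ 0.00748355
orange: (63/95) × (21/63) × (4/63) × (25/63) ≈ 0.00556948
P(orange | x) = 0.00556948 / 0.01305303 ≈ 0.427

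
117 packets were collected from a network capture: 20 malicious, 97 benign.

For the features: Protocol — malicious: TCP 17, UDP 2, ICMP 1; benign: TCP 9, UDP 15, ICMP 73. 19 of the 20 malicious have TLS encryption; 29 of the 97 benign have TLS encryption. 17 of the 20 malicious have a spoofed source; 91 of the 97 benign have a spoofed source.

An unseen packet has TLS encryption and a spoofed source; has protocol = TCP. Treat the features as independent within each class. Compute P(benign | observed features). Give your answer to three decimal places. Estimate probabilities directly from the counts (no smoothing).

0.155

malicious: (20/117) × (17/20) × (19/20) × (17/20) ≈ 0.117329
benign: (97/117) × (9/97) × (29/97) × (91/97) ≈ 0.0215751
P(benign | x) = 0.0215751 / 0.1389041 ≈ 0.155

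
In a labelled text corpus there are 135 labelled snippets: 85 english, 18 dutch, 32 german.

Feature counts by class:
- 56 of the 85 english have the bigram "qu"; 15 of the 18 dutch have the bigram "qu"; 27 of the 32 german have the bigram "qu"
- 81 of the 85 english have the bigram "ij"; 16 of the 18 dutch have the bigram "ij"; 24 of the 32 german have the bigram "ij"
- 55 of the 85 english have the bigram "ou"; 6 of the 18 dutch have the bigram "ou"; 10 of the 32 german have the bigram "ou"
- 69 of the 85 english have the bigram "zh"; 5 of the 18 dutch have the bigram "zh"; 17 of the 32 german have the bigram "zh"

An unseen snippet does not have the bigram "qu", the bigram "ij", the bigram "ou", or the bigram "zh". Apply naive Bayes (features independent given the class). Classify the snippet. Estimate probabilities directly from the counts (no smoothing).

english: (85/135) × (29/85) × (4/85) × (30/85) × (16/85) ≈ 0.000671597
dutch: (18/135) × (3/18) × (2/18) × (12/18) × (13/18) ≈ 0.00118884
german: (32/135) × (5/32) × (8/32) × (22/32) × (15/32) ≈ 0.00298394
Highest score → german.

german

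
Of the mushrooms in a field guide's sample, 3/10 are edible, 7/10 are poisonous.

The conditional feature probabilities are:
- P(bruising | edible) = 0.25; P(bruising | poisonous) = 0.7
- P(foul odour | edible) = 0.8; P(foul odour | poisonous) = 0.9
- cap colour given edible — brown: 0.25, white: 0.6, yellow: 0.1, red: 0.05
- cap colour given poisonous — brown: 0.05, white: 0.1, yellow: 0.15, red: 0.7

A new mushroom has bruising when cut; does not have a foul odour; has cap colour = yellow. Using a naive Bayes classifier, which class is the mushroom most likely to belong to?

edible: 0.3 × 0.25 × (1−0.8) × 0.1 = 0.0015
poisonous: 0.7 × 0.7 × (1−0.9) × 0.15 = 0.00735
Highest score → poisonous.

poisonous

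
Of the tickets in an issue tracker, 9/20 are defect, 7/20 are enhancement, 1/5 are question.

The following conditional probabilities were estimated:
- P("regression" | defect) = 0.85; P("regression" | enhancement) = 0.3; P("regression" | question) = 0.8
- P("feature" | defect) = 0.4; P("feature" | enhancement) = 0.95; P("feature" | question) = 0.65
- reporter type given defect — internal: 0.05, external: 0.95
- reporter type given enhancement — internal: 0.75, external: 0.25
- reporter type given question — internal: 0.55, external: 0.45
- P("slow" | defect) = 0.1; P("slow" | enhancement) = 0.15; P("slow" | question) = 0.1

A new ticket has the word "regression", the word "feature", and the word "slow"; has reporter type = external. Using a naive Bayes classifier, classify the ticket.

defect

defect: 0.45 × 0.85 × 0.4 × 0.95 × 0.1 = 0.014535
enhancement: 0.35 × 0.3 × 0.95 × 0.25 × 0.15 = 0.003740625
question: 0.2 × 0.8 × 0.65 × 0.45 × 0.1 = 0.00468
Highest score → defect.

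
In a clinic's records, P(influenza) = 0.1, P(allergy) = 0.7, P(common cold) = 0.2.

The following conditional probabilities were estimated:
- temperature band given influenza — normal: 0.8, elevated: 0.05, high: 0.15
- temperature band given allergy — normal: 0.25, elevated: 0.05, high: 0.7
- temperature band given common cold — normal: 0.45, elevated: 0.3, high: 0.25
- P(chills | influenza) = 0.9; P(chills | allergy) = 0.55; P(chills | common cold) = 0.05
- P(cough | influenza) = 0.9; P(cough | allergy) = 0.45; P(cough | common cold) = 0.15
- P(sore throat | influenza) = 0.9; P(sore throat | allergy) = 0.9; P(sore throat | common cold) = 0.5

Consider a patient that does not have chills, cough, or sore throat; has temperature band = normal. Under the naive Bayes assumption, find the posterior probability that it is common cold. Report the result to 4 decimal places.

0.8917

influenza: 0.1 × 0.8 × (1−0.9) × (1−0.9) × (1−0.9) = 0.00008
allergy: 0.7 × 0.25 × (1−0.55) × (1−0.45) × (1−0.9) = 0.00433125
common cold: 0.2 × 0.45 × (1−0.05) × (1−0.15) × (1−0.5) = 0.0363375
P(common cold | x) = 0.0363375 / 0.04074875 ≈ 0.8917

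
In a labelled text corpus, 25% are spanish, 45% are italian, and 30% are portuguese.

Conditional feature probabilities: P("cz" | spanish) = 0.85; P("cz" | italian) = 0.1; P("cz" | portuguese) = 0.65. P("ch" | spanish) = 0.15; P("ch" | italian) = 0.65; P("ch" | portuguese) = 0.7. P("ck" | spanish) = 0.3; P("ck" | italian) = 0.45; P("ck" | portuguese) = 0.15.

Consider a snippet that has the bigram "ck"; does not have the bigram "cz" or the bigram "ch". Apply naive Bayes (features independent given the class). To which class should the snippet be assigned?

italian

spanish: 0.25 × (1−0.85) × (1−0.15) × 0.3 = 0.0095625
italian: 0.45 × (1−0.1) × (1−0.65) × 0.45 = 0.0637875
portuguese: 0.3 × (1−0.65) × (1−0.7) × 0.15 = 0.004725
Highest score → italian.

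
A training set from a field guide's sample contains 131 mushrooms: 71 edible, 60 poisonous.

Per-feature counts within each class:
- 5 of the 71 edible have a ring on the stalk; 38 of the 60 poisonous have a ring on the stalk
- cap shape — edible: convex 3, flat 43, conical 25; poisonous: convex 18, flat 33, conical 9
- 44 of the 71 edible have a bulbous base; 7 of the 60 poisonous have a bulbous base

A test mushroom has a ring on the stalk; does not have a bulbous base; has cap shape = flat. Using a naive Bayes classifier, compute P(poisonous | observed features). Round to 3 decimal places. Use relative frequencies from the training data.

edible: (71/131) × (5/71) × (43/71) × (27/71) ≈ 0.00879051
poisonous: (60/131) × (38/60) × (33/60) × (53/60) ≈ 0.140929
P(poisonous | x) = 0.140929 / 0.14971951 ≈ 0.941

0.941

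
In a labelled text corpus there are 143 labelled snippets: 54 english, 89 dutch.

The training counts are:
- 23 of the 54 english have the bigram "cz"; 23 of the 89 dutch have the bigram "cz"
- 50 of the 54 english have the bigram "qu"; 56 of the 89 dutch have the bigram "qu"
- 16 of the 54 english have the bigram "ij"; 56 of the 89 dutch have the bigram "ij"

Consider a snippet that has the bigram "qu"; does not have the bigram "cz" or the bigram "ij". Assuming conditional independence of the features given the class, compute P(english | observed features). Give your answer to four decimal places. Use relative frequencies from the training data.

0.5674

english: (54/143) × (31/54) × (50/54) × (38/54) ≈ 0.141251
dutch: (89/143) × (66/89) × (56/89) × (33/89) ≈ 0.107679
P(english | x) = 0.141251 / 0.24893 ≈ 0.5674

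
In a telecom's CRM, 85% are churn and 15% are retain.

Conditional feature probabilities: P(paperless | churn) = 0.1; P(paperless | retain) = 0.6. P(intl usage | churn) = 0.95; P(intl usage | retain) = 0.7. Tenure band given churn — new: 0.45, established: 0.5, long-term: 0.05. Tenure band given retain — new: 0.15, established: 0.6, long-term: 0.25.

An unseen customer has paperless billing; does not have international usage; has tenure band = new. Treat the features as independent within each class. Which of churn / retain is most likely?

retain

churn: 0.85 × 0.1 × (1−0.95) × 0.45 = 0.0019125
retain: 0.15 × 0.6 × (1−0.7) × 0.15 = 0.00405
Highest score → retain.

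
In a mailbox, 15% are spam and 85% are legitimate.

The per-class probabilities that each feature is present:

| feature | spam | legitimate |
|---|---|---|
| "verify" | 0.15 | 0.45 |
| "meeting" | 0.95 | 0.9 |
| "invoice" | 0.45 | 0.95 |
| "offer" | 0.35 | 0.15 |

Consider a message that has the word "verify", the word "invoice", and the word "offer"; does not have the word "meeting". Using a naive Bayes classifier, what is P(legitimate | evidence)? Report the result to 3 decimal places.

spam: 0.15 × 0.15 × (1−0.95) × 0.45 × 0.35 = 0.0001771875
legitimate: 0.85 × 0.45 × (1−0.9) × 0.95 × 0.15 = 0.005450625
P(legitimate | x) = 0.005450625 / 0.0056278125 ≈ 0.969

0.969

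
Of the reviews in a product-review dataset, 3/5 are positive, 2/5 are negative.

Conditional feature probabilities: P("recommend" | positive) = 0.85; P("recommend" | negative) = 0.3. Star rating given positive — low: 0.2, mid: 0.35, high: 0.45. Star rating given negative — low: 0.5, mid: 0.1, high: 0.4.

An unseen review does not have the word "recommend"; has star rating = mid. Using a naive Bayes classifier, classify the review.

positive

positive: 0.6 × (1−0.85) × 0.35 = 0.0315
negative: 0.4 × (1−0.3) × 0.1 = 0.028
Highest score → positive.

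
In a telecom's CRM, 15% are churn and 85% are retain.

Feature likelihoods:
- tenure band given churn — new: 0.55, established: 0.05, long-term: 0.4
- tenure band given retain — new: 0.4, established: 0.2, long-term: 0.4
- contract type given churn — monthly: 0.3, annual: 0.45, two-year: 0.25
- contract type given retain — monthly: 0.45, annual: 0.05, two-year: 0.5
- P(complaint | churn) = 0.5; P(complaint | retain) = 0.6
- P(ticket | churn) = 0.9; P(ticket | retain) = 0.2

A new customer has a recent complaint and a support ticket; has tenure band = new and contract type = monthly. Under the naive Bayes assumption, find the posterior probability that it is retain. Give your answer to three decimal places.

0.622

churn: 0.15 × 0.55 × 0.3 × 0.5 × 0.9 = 0.0111375
retain: 0.85 × 0.4 × 0.45 × 0.6 × 0.2 = 0.01836
P(retain | x) = 0.01836 / 0.0294975 ≈ 0.622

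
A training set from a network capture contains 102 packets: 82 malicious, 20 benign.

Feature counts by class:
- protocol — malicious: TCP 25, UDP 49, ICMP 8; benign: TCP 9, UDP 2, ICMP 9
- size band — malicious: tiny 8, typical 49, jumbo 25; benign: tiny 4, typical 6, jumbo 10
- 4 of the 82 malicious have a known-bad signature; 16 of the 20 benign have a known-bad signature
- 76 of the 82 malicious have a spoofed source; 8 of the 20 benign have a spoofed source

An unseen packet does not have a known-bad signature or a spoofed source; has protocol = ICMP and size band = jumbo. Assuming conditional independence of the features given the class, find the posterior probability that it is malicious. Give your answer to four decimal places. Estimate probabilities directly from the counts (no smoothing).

0.2392

malicious: (82/102) × (8/82) × (25/82) × (78/82) × (6/82) ≈ 0.00166431
benign: (20/102) × (9/20) × (10/20) × (4/20) × (12/20) ≈ 0.00529412
P(malicious | x) = 0.00166431 / 0.00695843 ≈ 0.2392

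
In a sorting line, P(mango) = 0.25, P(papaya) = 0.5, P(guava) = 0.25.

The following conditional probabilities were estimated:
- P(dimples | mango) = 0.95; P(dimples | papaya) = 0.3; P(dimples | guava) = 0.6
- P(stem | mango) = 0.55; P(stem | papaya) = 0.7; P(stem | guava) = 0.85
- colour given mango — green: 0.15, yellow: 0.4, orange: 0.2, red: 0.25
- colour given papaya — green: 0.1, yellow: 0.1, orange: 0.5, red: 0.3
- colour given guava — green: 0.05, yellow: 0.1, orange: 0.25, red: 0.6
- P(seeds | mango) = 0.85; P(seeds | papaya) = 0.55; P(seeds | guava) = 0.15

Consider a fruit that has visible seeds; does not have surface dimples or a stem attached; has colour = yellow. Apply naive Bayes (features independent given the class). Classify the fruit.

mango: 0.25 × (1−0.95) × (1−0.55) × 0.4 × 0.85 = 0.0019125
papaya: 0.5 × (1−0.3) × (1−0.7) × 0.1 × 0.55 = 0.005775
guava: 0.25 × (1−0.6) × (1−0.85) × 0.1 × 0.15 = 0.000225
Highest score → papaya.

papaya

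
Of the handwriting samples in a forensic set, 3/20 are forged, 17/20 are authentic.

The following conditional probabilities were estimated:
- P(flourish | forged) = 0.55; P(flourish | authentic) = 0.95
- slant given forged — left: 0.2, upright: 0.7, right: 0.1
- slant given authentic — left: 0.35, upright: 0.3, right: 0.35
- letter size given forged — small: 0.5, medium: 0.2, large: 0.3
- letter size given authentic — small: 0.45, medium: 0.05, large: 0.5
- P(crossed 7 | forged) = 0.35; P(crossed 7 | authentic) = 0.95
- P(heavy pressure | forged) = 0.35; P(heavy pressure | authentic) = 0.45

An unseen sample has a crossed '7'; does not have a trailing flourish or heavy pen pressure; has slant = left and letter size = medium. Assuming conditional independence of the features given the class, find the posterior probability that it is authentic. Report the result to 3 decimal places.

forged: 0.15 × (1−0.55) × 0.2 × 0.2 × 0.35 × (1−0.35) = 0.00061425
authentic: 0.85 × (1−0.95) × 0.35 × 0.05 × 0.95 × (1−0.45) = 0.000388609375
P(authentic | x) = 0.000388609375 / 0.001002859375 ≈ 0.388

0.388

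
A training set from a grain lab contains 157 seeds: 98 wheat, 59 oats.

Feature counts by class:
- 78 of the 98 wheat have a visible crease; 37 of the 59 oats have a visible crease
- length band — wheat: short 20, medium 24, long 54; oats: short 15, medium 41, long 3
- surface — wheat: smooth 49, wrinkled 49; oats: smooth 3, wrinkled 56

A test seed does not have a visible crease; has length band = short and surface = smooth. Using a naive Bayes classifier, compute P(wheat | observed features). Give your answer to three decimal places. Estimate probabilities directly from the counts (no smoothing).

wheat: (98/157) × (20/98) × (20/98) × (49/98) ≈ 0.0129988
oats: (59/157) × (22/59) × (15/59) × (3/59) ≈ 0.00181147
P(wheat | x) = 0.0129988 / 0.01481027 ≈ 0.878

0.878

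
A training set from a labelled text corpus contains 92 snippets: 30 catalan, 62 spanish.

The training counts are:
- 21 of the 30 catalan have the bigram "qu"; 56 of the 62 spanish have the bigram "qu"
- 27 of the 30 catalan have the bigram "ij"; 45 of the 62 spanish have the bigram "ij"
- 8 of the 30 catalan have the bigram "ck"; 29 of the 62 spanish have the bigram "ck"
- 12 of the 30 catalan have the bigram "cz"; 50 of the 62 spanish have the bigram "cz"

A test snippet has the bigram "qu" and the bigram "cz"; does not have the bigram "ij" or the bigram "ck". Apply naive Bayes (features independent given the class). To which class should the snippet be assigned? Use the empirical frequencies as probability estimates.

catalan: (30/92) × (21/30) × (3/30) × (22/30) × (12/30) ≈ 0.00669565
spanish: (62/92) × (56/62) × (17/62) × (33/62) × (50/62) ≈ 0.0716404
Highest score → spanish.

spanish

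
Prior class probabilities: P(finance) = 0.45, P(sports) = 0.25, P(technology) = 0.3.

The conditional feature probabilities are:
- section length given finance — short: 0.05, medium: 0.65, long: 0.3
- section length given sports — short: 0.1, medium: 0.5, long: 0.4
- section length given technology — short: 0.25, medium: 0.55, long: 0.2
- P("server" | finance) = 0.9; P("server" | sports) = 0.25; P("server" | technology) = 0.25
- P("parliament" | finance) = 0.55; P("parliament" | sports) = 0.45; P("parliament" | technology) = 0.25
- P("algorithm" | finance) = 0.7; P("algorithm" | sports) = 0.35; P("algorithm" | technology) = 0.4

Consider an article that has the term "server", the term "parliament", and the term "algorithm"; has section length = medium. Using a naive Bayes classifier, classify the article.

finance

finance: 0.45 × 0.65 × 0.9 × 0.55 × 0.7 = 0.10135125
sports: 0.25 × 0.5 × 0.25 × 0.45 × 0.35 = 0.004921875
technology: 0.3 × 0.55 × 0.25 × 0.25 × 0.4 = 0.004125
Highest score → finance.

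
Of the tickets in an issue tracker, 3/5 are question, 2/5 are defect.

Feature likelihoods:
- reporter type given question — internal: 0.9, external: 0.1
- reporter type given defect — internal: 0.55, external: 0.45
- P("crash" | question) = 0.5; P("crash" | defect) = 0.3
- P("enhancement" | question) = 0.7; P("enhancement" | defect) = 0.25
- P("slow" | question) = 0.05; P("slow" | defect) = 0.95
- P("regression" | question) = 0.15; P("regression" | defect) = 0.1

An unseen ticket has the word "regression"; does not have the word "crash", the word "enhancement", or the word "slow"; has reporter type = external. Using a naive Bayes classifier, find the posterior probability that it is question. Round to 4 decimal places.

question: 0.6 × 0.1 × (1−0.5) × (1−0.7) × (1−0.05) × 0.15 = 0.0012825
defect: 0.4 × 0.45 × (1−0.3) × (1−0.25) × (1−0.95) × 0.1 = 0.0004725
P(question | x) = 0.0012825 / 0.001755 ≈ 0.7308

0.7308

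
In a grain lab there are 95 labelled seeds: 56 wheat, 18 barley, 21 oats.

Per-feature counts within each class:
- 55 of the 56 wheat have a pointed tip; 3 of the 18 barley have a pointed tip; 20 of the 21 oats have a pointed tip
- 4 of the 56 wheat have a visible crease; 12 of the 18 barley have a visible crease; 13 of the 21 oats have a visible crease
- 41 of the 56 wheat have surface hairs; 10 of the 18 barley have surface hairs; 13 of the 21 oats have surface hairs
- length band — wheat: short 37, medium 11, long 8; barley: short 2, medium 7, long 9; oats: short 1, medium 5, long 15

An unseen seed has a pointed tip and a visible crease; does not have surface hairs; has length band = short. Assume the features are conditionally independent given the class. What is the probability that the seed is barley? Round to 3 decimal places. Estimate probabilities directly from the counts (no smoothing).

wheat: (56/95) × (55/56) × (4/56) × (15/56) × (37/56) ≈ 0.0073186
barley: (18/95) × (3/18) × (12/18) × (8/18) × (2/18) ≈ 0.00103964
oats: (21/95) × (20/21) × (13/21) × (8/21) × (1/21) ≈ 0.00236419
P(barley | x) = 0.00103964 / 0.01072243 ≈ 0.097

0.097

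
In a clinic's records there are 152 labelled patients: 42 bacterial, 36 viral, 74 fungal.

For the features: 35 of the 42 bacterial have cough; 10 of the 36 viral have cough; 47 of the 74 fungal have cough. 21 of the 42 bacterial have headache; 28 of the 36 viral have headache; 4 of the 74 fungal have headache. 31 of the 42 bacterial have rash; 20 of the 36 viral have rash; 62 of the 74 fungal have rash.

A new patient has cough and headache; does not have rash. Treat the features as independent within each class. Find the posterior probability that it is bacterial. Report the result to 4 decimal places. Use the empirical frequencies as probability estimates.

bacterial: (42/152) × (35/42) × (21/42) × (11/42) ≈ 0.0301535
viral: (36/152) × (10/36) × (28/36) × (16/36) ≈ 0.022742
fungal: (74/152) × (47/74) × (4/74) × (12/74) ≈ 0.00271039
P(bacterial | x) = 0.0301535 / 0.05560589 ≈ 0.5423

0.5423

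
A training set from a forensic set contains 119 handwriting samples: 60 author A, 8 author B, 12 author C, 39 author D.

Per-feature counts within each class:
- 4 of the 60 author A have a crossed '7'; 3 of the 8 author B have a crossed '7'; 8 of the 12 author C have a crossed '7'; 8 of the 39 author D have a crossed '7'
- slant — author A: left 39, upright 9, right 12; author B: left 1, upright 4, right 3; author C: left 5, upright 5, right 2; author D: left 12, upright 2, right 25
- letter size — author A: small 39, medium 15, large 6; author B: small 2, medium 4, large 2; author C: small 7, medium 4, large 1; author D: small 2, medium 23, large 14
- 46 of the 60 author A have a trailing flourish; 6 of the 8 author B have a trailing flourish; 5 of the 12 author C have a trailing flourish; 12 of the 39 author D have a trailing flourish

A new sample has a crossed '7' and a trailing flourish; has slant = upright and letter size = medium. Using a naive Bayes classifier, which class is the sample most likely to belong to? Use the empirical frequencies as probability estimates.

author A: (60/119) × (4/60) × (9/60) × (15/60) × (46/60) ≈ 0.000966387
author B: (8/119) × (3/8) × (4/8) × (4/8) × (6/8) ≈ 0.00472689
author C: (12/119) × (8/12) × (5/12) × (4/12) × (5/12) ≈ 0.00389045
author D: (39/119) × (8/39) × (2/39) × (23/39) × (12/39) ≈ 0.000625588
Highest score → author B.

author B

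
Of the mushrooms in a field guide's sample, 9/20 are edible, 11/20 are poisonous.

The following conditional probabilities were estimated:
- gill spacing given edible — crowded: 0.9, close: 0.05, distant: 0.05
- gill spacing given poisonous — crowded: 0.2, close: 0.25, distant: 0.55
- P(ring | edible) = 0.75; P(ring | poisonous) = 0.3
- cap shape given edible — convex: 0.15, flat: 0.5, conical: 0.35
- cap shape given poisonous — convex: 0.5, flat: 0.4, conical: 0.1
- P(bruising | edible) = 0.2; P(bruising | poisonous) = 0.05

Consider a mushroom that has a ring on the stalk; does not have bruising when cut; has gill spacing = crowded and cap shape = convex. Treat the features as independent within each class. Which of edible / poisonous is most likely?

edible: 0.45 × 0.9 × 0.75 × 0.15 × (1−0.2) = 0.03645
poisonous: 0.55 × 0.2 × 0.3 × 0.5 × (1−0.05) = 0.015675
Highest score → edible.

edible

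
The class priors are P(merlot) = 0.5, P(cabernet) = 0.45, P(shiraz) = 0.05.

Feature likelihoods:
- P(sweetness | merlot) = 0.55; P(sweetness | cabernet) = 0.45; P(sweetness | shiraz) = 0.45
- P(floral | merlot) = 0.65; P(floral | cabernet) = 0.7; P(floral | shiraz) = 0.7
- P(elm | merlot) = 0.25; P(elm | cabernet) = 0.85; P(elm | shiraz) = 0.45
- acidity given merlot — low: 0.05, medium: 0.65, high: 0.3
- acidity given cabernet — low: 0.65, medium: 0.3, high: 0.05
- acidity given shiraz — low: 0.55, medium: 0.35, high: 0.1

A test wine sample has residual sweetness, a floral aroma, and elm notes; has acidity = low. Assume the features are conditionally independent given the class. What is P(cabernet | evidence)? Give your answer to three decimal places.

merlot: 0.5 × 0.55 × 0.65 × 0.25 × 0.05 = 0.002234375
cabernet: 0.45 × 0.45 × 0.7 × 0.85 × 0.65 = 0.078316875
shiraz: 0.05 × 0.45 × 0.7 × 0.45 × 0.55 = 0.003898125
P(cabernet | x) = 0.078316875 / 0.084449375 ≈ 0.927

0.927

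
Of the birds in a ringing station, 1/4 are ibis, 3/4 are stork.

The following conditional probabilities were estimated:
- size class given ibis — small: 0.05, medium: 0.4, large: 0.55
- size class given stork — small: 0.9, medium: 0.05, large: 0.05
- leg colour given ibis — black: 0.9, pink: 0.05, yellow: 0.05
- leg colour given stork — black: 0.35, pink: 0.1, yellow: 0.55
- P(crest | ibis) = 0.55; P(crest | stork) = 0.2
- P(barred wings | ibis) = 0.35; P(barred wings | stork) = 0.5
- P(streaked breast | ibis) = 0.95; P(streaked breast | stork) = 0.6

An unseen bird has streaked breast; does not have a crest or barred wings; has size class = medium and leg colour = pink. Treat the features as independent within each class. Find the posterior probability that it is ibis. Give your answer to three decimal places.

0.607

ibis: 0.25 × 0.4 × 0.05 × (1−0.55) × (1−0.35) × 0.95 = 0.001389375
stork: 0.75 × 0.05 × 0.1 × (1−0.2) × (1−0.5) × 0.6 = 0.0009
P(ibis | x) = 0.001389375 / 0.002289375 ≈ 0.607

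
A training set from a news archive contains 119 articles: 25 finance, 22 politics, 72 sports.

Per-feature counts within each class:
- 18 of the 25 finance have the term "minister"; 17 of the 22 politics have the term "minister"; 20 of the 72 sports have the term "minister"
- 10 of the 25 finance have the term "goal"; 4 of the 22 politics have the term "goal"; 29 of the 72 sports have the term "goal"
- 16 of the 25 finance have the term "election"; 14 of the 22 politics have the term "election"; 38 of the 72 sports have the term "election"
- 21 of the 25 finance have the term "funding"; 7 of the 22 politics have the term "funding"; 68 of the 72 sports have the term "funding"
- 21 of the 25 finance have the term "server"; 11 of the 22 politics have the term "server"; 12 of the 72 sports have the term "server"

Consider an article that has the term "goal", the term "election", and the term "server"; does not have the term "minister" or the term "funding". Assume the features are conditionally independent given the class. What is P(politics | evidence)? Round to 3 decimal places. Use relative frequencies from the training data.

finance: (25/119) × (7/25) × (10/25) × (16/25) × (4/25) × (21/25) ≈ 0.00202391
politics: (22/119) × (5/22) × (4/22) × (14/22) × (15/22) × (11/22) ≈ 0.00165731
sports: (72/119) × (52/72) × (29/72) × (38/72) × (4/72) × (12/72) ≈ 0.000860101
P(politics | x) = 0.00165731 / 0.004541321 ≈ 0.365

0.365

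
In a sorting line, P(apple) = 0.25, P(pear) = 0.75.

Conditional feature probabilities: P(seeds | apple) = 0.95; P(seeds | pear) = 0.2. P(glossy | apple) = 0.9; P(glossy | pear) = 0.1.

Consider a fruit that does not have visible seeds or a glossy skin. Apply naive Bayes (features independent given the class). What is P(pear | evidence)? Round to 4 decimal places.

apple: 0.25 × (1−0.95) × (1−0.9) = 0.00125
pear: 0.75 × (1−0.2) × (1−0.1) = 0.54
P(pear | x) = 0.54 / 0.54125 ≈ 0.9977

0.9977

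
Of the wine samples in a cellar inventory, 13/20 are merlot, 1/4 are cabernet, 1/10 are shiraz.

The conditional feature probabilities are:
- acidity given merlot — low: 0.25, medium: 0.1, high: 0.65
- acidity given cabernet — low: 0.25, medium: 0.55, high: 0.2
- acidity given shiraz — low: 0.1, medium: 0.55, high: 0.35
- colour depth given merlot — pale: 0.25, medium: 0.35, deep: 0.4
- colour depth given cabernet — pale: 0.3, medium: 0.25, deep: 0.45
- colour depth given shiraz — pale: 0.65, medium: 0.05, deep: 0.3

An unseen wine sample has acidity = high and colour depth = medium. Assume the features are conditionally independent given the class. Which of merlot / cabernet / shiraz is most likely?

merlot: 0.65 × 0.65 × 0.35 = 0.147875
cabernet: 0.25 × 0.2 × 0.25 = 0.0125
shiraz: 0.1 × 0.35 × 0.05 = 0.00175
Highest score → merlot.

merlot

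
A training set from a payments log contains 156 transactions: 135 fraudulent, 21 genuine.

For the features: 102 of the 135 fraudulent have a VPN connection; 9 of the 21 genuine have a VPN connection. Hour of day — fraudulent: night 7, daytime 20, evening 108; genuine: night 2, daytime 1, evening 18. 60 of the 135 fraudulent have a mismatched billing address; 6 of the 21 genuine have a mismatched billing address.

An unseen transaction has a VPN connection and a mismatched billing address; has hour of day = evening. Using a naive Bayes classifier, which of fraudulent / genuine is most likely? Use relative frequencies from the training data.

fraudulent

fraudulent: (135/156) × (102/135) × (108/135) × (60/135) ≈ 0.232479
genuine: (21/156) × (9/21) × (18/21) × (6/21) ≈ 0.0141287
Highest score → fraudulent.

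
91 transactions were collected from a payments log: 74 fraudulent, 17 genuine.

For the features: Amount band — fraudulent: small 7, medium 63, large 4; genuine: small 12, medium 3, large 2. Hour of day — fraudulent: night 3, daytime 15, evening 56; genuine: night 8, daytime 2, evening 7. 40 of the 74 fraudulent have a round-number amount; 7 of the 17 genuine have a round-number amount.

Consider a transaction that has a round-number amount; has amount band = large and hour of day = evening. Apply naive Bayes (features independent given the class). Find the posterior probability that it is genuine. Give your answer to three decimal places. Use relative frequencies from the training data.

0.172

fraudulent: (74/91) × (4/74) × (56/74) × (40/74) ≈ 0.0179806
genuine: (17/91) × (2/17) × (7/17) × (7/17) ≈ 0.00372638
P(genuine | x) = 0.00372638 / 0.02170698 ≈ 0.172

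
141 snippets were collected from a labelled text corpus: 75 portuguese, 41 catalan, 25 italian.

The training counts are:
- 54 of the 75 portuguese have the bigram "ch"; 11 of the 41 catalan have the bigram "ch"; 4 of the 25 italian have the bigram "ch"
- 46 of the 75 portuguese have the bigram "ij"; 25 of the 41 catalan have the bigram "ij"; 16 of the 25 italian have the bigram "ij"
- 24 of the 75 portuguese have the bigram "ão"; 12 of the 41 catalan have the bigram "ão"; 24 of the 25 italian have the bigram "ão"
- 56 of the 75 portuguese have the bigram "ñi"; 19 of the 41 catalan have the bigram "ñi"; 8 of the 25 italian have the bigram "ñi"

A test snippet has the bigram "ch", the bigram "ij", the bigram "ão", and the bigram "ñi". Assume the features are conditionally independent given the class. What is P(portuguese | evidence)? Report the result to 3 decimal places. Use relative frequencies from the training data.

portuguese: (75/141) × (54/75) × (46/75) × (24/75) × (56/75) ≈ 0.0561239
catalan: (41/141) × (11/41) × (25/41) × (12/41) × (19/41) ≈ 0.00645204
italian: (25/141) × (4/25) × (16/25) × (24/25) × (8/25) ≈ 0.00557753
P(portuguese | x) = 0.0561239 / 0.06815347 ≈ 0.823

0.823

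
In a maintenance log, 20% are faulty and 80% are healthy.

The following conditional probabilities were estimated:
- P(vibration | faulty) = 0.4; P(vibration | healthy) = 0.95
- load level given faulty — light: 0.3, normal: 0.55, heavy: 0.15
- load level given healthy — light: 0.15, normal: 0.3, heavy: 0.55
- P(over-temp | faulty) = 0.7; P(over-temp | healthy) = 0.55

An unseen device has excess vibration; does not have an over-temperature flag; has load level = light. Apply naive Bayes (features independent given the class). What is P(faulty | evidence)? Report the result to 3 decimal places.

faulty: 0.2 × 0.4 × 0.3 × (1−0.7) = 0.0072
healthy: 0.8 × 0.95 × 0.15 × (1−0.55) = 0.0513
P(faulty | x) = 0.0072 / 0.0585 ≈ 0.123

0.123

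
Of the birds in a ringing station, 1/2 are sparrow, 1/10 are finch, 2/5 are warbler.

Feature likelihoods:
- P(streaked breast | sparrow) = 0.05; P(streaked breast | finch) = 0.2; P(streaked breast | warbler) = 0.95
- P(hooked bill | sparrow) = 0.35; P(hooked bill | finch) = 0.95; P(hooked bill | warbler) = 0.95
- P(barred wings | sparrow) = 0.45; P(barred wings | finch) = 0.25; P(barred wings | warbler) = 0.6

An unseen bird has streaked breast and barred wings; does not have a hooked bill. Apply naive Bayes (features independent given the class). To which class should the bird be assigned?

sparrow: 0.5 × 0.05 × (1−0.35) × 0.45 = 0.0073125
finch: 0.1 × 0.2 × (1−0.95) × 0.25 = 0.00025
warbler: 0.4 × 0.95 × (1−0.95) × 0.6 = 0.0114
Highest score → warbler.

warbler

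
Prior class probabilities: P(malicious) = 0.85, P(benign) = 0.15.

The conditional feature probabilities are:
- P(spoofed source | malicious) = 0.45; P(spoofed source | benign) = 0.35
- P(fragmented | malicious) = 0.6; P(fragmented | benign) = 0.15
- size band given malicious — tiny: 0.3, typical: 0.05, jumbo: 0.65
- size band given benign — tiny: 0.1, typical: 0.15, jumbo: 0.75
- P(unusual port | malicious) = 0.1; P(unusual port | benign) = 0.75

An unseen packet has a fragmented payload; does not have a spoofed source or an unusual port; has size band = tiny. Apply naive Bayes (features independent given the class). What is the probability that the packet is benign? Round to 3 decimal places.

malicious: 0.85 × (1−0.45) × 0.6 × 0.3 × (1−0.1) = 0.075735
benign: 0.15 × (1−0.35) × 0.15 × 0.1 × (1−0.75) = 0.000365625
P(benign | x) = 0.000365625 / 0.076100625 ≈ 0.005

0.005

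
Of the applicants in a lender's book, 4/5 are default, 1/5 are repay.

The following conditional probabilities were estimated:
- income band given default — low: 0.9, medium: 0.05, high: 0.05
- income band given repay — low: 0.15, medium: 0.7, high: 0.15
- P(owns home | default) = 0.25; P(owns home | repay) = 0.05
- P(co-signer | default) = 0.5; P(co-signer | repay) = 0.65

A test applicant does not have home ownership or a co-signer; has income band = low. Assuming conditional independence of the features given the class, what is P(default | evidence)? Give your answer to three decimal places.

default: 0.8 × 0.9 × (1−0.25) × (1−0.5) = 0.27
repay: 0.2 × 0.15 × (1−0.05) × (1−0.65) = 0.009975
P(default | x) = 0.27 / 0.279975 ≈ 0.964

0.964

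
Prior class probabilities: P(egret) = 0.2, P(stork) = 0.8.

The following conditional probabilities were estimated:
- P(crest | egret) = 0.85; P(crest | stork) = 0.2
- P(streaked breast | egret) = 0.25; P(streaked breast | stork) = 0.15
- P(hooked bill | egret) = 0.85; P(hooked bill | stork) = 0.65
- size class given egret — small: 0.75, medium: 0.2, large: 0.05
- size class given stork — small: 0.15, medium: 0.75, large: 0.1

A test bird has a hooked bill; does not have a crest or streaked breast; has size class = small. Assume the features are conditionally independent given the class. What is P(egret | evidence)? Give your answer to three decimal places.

egret: 0.2 × (1−0.85) × (1−0.25) × 0.85 × 0.75 = 0.01434375
stork: 0.8 × (1−0.2) × (1−0.15) × 0.65 × 0.15 = 0.05304
P(egret | x) = 0.01434375 / 0.06738375 ≈ 0.213

0.213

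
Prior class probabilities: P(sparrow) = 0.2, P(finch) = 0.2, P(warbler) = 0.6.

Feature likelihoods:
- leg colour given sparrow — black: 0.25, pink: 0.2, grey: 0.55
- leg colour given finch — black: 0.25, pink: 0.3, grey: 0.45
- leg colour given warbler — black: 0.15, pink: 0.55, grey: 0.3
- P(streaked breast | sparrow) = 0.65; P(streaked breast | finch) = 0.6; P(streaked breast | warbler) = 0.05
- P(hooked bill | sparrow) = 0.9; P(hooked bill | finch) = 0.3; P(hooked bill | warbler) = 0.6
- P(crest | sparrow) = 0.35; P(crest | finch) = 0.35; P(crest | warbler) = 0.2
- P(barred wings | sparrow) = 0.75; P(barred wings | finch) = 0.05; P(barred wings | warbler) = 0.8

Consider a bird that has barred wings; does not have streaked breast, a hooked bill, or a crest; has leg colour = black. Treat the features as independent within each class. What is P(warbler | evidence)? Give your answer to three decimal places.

0.944

sparrow: 0.2 × 0.25 × (1−0.65) × (1−0.9) × (1−0.35) × 0.75 = 0.000853125
finch: 0.2 × 0.25 × (1−0.6) × (1−0.3) × (1−0.35) × 0.05 = 0.000455
warbler: 0.6 × 0.15 × (1−0.05) × (1−0.6) × (1−0.2) × 0.8 = 0.021888
P(warbler | x) = 0.021888 / 0.023196125 ≈ 0.944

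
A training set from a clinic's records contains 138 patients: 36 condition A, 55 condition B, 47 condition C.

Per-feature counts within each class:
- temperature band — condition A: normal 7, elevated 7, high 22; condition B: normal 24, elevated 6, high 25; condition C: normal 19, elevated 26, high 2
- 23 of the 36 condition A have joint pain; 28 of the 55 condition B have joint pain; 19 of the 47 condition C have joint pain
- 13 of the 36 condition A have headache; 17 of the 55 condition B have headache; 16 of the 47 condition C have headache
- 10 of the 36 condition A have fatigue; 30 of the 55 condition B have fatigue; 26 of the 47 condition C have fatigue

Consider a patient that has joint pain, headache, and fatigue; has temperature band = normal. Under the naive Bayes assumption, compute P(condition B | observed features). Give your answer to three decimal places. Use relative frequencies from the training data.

0.521

condition A: (36/138) × (7/36) × (23/36) × (13/36) × (10/36) ≈ 0.00325074
condition B: (55/138) × (24/55) × (28/55) × (17/55) × (30/55) ≈ 0.014927
condition C: (47/138) × (19/47) × (19/47) × (16/47) × (26/47) ≈ 0.0104816
P(condition B | x) = 0.014927 / 0.02865934 ≈ 0.521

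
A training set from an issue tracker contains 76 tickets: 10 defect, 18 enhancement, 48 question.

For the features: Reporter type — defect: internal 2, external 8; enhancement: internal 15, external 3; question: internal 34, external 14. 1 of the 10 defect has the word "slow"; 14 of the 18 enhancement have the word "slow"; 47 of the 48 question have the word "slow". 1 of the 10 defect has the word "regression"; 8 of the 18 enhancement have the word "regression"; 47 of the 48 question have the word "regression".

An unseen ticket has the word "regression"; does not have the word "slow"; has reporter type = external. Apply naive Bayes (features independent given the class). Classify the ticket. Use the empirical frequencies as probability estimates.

defect

defect: (10/76) × (8/10) × (9/10) × (1/10) ≈ 0.00947368
enhancement: (18/76) × (3/18) × (4/18) × (8/18) ≈ 0.00389864
question: (48/76) × (14/48) × (1/48) × (47/48) ≈ 0.00375777
Highest score → defect.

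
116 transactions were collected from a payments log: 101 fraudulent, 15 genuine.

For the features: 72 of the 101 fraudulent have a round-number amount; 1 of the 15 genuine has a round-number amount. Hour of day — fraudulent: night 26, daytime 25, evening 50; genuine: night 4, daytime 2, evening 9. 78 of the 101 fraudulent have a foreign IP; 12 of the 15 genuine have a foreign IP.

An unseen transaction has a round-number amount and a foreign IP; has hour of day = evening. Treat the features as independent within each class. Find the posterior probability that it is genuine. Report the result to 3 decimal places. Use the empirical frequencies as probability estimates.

0.017

fraudulent: (101/116) × (72/101) × (50/101) × (78/101) ≈ 0.237299
genuine: (15/116) × (1/15) × (9/15) × (12/15) ≈ 0.00413793
P(genuine | x) = 0.00413793 / 0.24143693 ≈ 0.017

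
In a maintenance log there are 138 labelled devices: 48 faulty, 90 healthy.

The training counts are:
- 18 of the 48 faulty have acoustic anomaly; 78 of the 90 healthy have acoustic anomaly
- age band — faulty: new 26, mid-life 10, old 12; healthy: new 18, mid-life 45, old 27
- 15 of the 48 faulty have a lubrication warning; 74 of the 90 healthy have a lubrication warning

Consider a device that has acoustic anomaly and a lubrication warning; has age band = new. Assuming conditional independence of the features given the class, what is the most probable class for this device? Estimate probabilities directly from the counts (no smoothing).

healthy

faulty: (48/138) × (18/48) × (26/48) × (15/48) ≈ 0.0220788
healthy: (90/138) × (78/90) × (18/90) × (74/90) ≈ 0.0929469
Highest score → healthy.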